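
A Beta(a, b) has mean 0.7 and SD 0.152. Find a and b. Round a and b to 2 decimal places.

σ² = 0.152² = 0.023104.
With s = a+b, Var = μ(1−μ)/(s+1), so s+1 = (0.7×0.3)/0.023104 = 9.0893 and s = 8.0893.
a = μs = 5.66, b = (1−μ)s = 2.43.

a = 5.66, b = 2.43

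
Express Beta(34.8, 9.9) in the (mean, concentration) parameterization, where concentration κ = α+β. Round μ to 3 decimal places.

κ = α+β = 34.8+9.9 = 44.7; μ = α/κ = 34.8/44.7 = 0.779.

μ = 0.779, κ = 44.7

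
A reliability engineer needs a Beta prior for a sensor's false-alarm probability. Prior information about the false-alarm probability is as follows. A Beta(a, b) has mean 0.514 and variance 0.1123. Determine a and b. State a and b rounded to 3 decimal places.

a = 0.629, b = 0.595

Write ν = a+b; then a = μν and Var = μ(1−μ)/(ν+1).
ν = μ(1−μ)/Var − 1 = 0.249804/0.1123 − 1 = 1.2244.
a = 0.514·1.2244 = 0.629, b = 0.486·1.2244 = 0.595.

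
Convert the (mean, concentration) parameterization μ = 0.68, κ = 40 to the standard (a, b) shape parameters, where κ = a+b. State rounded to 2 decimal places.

Split κ in proportion μ : (1−μ): a = 0.68·40 = 27.20, b = 40 − 27.20 = 12.80.

a = 27.20, b = 12.80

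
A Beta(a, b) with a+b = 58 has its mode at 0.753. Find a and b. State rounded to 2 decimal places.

a = 43.17, b = 14.83

Since the density peak of Beta(a,b) is at (a−1)/(a+b−2),
a = 1 + 0.753(58−2) = 43.17 and b = 58 − 43.17 = 14.83.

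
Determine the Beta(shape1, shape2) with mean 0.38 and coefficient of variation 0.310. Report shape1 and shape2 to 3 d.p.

shape1 = 6.072, shape2 = 9.906

Var = (CV·μ)² = (0.310×0.38)² = 0.013877.
shape1+shape2 = μ(1−μ)/Var − 1 = 0.2356/0.013877 − 1 = 15.9779.
Thus shape1 = 0.38·15.9779 = 6.072 and shape2 = 0.62·15.9779 = 9.906.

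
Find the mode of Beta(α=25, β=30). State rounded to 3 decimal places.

With α,β > 1, mode = (α−1)/(α+β−2) = 24/53 = 0.453.

0.453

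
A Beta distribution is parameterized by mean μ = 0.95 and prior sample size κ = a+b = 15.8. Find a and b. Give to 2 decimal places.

Split κ in proportion μ : (1−μ): a = 0.95·15.8 = 15.01, b = 15.8 − 15.01 = 0.79.

a = 15.01, b = 0.79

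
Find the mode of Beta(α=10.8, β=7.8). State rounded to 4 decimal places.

0.5904

The density x^(α−1)(1−x)^(β−1) is maximised at (α−1)/(α+β−2) = 9.8/16.6 = 0.5904.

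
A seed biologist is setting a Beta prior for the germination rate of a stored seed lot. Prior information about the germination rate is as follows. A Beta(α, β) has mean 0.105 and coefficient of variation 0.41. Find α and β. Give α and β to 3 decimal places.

α = 5.219, β = 44.488

σ = CV·μ = 0.41×0.105 = 0.04305, so σ² = 0.001853.
s+1 = μ(1−μ)/σ² = 0.093975/0.001853 = 50.7068, so s = α+β = 49.7068.
α = μs = 5.219, β = (1−μ)s = 44.488.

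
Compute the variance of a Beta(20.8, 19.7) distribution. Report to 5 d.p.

0.00602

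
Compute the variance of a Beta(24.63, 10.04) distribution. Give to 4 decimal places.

0.0058

Var = αβ/[(α+β)²(α+β+1)] = (24.63×10.04)/(34.67²×35.67) = 247.2852/42875.657463 = 0.0058.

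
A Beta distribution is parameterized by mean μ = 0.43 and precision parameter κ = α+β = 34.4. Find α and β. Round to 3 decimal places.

Split κ in proportion μ : (1−μ): α = 0.43·34.4 = 14.792, β = 34.4 − 14.792 = 19.608.

α = 14.792, β = 19.608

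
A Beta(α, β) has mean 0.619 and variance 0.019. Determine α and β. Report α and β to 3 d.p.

α = 7.064, β = 4.348

By moment matching, α+β = μ(1−μ)/σ² − 1 = (0.619·0.381)/0.019 − 1 = 12.4126 − 1 = 11.4126.
Since α/(α+β) = μ, α = 0.619·11.4126 = 7.064 and β = 0.381·11.4126 = 4.348.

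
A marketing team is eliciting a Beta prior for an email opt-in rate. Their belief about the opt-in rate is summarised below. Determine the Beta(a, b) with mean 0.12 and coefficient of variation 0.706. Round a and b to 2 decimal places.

σ = CV·μ = 0.706×0.12 = 0.08472, so σ² = 0.007177.
s+1 = μ(1−μ)/σ² = 0.1056/0.007177 = 14.7127, so s = a+b = 13.7127.
a = μs = 1.65, b = (1−μ)s = 12.07.

a = 1.65, b = 12.07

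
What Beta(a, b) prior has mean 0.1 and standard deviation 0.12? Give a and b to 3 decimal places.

a = 0.525, b = 4.725

First σ² = 0.0144. Setting a = μn, b = (1−μ)n with n = a+b,
μ(1−μ)/(n+1) = 0.0144 ⇒ n+1 = 0.09/0.0144 = 6.2500 ⇒ n = 5.2500.
Hence a = 0.1×5.2500 = 0.525, b = 0.9×5.2500 = 4.725.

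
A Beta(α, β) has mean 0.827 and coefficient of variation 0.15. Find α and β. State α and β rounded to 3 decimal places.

α = 6.862, β = 1.435

σ = CV·μ = 0.15×0.827 = 0.12405, so σ² = 0.015388.
s+1 = μ(1−μ)/σ² = 0.143071/0.015388 = 9.2973, so s = α+β = 8.2973.
α = μs = 6.862, β = (1−μ)s = 1.435.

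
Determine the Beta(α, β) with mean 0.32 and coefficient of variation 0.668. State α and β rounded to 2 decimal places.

α = 1.20, β = 2.56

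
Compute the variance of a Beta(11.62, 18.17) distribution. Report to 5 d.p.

μ = 11.62/29.79 = 0.390064; Var = μ(1−μ)/(α+β+1) = 0.2379140/30.79 = 0.00773.

0.00773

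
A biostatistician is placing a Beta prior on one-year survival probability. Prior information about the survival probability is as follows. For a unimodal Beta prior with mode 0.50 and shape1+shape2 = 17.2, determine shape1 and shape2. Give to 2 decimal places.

Since the density peak of Beta(shape1,shape2) is at (shape1−1)/(shape1+shape2−2),
shape1 = 1 + 0.50(17.2−2) = 8.60 and shape2 = 17.2 − 8.60 = 8.60.

shape1 = 8.60, shape2 = 8.60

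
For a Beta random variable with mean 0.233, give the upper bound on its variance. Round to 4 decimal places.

Var = μ(1−μ)/(α+β+1), which approaches μ(1−μ) as α+β → 0.
So the supremum is μ(1−μ) = 0.233×0.767 = 0.1787.

0.1787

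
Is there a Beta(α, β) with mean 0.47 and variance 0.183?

Yes

A Beta with mean μ has variance μ(1−μ)/(α+β+1) < μ(1−μ).
Here μ(1−μ) = 0.47×0.53 = 0.2491, and 0.183 < 0.2491.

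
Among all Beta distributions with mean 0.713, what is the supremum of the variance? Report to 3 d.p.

0.205

For fixed mean μ the Beta variance is μ(1−μ)/(α+β+1), increasing as α+β decreases.
Its least upper bound (not attained) is μ(1−μ) = 0.713·0.287 = 0.205.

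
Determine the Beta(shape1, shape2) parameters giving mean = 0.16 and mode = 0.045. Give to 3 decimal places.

Let s = shape1+shape2. Mean gives shape1 = μs = 0.16s; mode gives (shape1−1)/(s−2) = 0.045.
Substituting: 0.16s − 1 = 0.045(s−2) = 0.045s − 0.090, so 0.115s = 0.910 and s = 7.9130.
Then shape1 = 0.16×7.9130 = 1.266 and shape2 = s−shape1 = 6.647.

shape1 = 1.266, shape2 = 6.647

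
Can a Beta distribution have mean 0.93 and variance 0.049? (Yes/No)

Yes

A Beta with mean μ has variance μ(1−μ)/(α+β+1) < μ(1−μ).
Here μ(1−μ) = 0.93×0.07 = 0.0651, and 0.049 < 0.0651.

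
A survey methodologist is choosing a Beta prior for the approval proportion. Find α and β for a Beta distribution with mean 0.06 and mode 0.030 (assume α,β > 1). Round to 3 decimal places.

α = 1.880, β = 29.453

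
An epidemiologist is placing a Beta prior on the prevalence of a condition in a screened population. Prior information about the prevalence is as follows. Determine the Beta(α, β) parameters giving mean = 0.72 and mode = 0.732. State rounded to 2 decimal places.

α = 27.84, β = 10.83

With s = α+β: μ = α/s and mode = (α−1)/(s−2). Eliminating α = μs,
μs − 1 = m(s−2) ⇒ s(μ−m) = 1−2m ⇒ s = -0.464/-0.012 = 38.6667.
So α = μs = 27.84, β = (1−μ)s = 10.83.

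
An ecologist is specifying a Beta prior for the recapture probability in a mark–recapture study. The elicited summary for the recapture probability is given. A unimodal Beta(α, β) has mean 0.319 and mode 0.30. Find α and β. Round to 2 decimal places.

α = 6.72, β = 14.34

With s = α+β: μ = α/s and mode = (α−1)/(s−2). Eliminating α = μs,
μs − 1 = m(s−2) ⇒ s(μ−m) = 1−2m ⇒ s = 0.40/0.019 = 21.0526.
So α = μs = 6.72, β = (1−μ)s = 14.34.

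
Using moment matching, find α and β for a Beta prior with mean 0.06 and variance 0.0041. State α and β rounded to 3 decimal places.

α = 0.765, β = 11.991

By moment matching, α+β = μ(1−μ)/σ² − 1 = (0.06·0.94)/0.0041 − 1 = 13.7561 − 1 = 12.7561.
Since α/(α+β) = μ, α = 0.06·12.7561 = 0.765 and β = 0.94·12.7561 = 11.991.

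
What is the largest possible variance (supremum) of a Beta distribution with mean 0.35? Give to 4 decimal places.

0.2275

For fixed mean μ the Beta variance is μ(1−μ)/(α+β+1), increasing as α+β decreases.
Its least upper bound (not attained) is μ(1−μ) = 0.35·0.65 = 0.2275.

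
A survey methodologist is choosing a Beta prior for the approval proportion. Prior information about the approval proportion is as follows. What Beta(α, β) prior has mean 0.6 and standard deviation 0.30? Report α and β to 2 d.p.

α = 1.00, β = 0.67

σ² = 0.30² = 0.0900.
With s = α+β, Var = μ(1−μ)/(s+1), so s+1 = (0.6×0.4)/0.0900 = 2.6667 and s = 1.6667.
α = μs = 1.00, β = (1−μ)s = 0.67.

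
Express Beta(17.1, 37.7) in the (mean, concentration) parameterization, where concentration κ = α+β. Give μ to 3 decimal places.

μ = 0.312, κ = 54.8

κ = α+β = 17.1+37.7 = 54.8; μ = α/κ = 17.1/54.8 = 0.312.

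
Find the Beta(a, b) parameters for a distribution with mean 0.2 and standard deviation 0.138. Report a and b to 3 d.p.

a = 1.480, b = 5.921

Variance = 0.138² = 0.019044. The moment-matching identity a+b = μ(1−μ)/Var − 1 gives
a+b = 0.16/0.019044 − 1 = 7.4016, so a = μ·7.4016 = 1.480 and b = (1−μ)·7.4016 = 5.921.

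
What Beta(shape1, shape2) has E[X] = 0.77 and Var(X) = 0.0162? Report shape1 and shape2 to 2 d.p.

shape1 = 7.65, shape2 = 2.28

By moment matching, shape1+shape2 = μ(1−μ)/σ² − 1 = (0.77·0.23)/0.0162 − 1 = 10.9321 − 1 = 9.9321.
Since shape1/(shape1+shape2) = μ, shape1 = 0.77·9.9321 = 7.65 and shape2 = 0.23·9.9321 = 2.28.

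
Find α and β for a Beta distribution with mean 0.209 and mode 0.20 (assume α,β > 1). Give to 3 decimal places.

With s = α+β: μ = α/s and mode = (α−1)/(s−2). Eliminating α = μs,
μs − 1 = m(s−2) ⇒ s(μ−m) = 1−2m ⇒ s = 0.60/0.009 = 66.6667.
So α = μs = 13.933, β = (1−μ)s = 52.733.

α = 13.933, β = 52.733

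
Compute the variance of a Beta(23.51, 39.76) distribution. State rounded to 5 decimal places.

0.00363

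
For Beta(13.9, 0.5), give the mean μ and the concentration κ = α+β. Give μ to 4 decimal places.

κ = α+β = 13.9+0.5 = 14.4; μ = α/κ = 13.9/14.4 = 0.9653.

μ = 0.9653, κ = 14.4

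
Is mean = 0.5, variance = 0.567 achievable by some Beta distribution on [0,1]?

The Beta variance bound is σ² < μ(1−μ).
Here μ(1−μ) = 0.5×0.5 = 0.25, and 0.567 ≥ 0.25.

No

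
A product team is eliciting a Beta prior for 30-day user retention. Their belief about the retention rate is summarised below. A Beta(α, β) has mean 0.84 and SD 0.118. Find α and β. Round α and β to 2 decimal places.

α = 7.27, β = 1.38

σ² = 0.118² = 0.013924.
With s = α+β, Var = μ(1−μ)/(s+1), so s+1 = (0.84×0.16)/0.013924 = 9.6524 and s = 8.6524.
α = μs = 7.27, β = (1−μ)s = 1.38.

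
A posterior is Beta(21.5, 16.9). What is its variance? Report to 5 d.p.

Var = αβ/[(α+β)²(α+β+1)] = (21.5×16.9)/(38.4²×39.4) = 363.35/58097.664 = 0.00625.

0.00625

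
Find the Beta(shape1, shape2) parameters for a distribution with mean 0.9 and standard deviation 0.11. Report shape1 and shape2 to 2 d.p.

shape1 = 5.79, shape2 = 0.64

σ² = 0.11² = 0.0121.
With s = shape1+shape2, Var = μ(1−μ)/(s+1), so s+1 = (0.9×0.1)/0.0121 = 7.4380 and s = 6.4380.
shape1 = μs = 5.79, shape2 = (1−μ)s = 0.64.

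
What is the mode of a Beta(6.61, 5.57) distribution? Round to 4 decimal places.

0.5511

With α,β > 1, mode = (α−1)/(α+β−2) = 5.61/10.18 = 0.5511.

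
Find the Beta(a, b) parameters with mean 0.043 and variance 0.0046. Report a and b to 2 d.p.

Write ν = a+b; then a = μν and Var = μ(1−μ)/(ν+1).
ν = μ(1−μ)/Var − 1 = 0.041151/0.0046 − 1 = 7.9459.
a = 0.043·7.9459 = 0.34, b = 0.957·7.9459 = 7.60.

a = 0.34, b = 7.60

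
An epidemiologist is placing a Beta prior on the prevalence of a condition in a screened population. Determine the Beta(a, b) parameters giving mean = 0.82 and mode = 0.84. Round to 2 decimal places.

Let s = a+b. Mean gives a = μs = 0.82s; mode gives (a−1)/(s−2) = 0.84.
Substituting: 0.82s − 1 = 0.84(s−2) = 0.84s − 1.68, so -0.02s = -0.68 and s = 34.0000.
Then a = 0.82×34.0000 = 27.88 and b = s−a = 6.12.

a = 27.88, b = 6.12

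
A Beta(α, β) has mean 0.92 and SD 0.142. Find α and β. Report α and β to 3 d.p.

α = 2.438, β = 0.212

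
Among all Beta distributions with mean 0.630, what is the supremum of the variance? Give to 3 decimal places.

For fixed mean μ the Beta variance is μ(1−μ)/(α+β+1), increasing as α+β decreases.
Its least upper bound (not attained) is μ(1−μ) = 0.630·0.370 = 0.233.

0.233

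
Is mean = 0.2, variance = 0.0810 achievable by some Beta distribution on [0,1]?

Yes

A Beta with mean μ has variance μ(1−μ)/(α+β+1) < μ(1−μ).
Here μ(1−μ) = 0.2×0.8 = 0.16, and 0.0810 < 0.16.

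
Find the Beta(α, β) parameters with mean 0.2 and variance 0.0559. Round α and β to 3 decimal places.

By moment matching, α+β = μ(1−μ)/σ² − 1 = (0.2·0.8)/0.0559 − 1 = 2.8623 − 1 = 1.8623.
Since α/(α+β) = μ, α = 0.2·1.8623 = 0.372 and β = 0.8·1.8623 = 1.490.

α = 0.372, β = 1.490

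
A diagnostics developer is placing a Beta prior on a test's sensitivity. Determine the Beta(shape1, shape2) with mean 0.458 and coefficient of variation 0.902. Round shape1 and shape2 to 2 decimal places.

shape1 = 0.21, shape2 = 0.25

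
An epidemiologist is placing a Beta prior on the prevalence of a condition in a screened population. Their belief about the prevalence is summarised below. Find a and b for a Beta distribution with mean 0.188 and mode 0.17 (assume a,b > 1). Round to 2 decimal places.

Let s = a+b. Mean gives a = μs = 0.188s; mode gives (a−1)/(s−2) = 0.17.
Substituting: 0.188s − 1 = 0.17(s−2) = 0.17s − 0.34, so 0.018s = 0.66 and s = 36.6667.
Then a = 0.188×36.6667 = 6.89 and b = s−a = 29.77.

a = 6.89, b = 29.77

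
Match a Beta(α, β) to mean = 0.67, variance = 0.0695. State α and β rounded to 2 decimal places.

Let s = α+β. The Beta variance is μ(1−μ)/(s+1).
So s+1 = μ(1−μ)/σ² = (0.67×0.33)/0.0695 = 0.2211/0.0695 = 3.1813, giving s = 2.1813.
Then α = μs = 0.67×2.1813 = 1.46 and β = (1−μ)s = 0.33×2.1813 = 0.72.

α = 1.46, β = 0.72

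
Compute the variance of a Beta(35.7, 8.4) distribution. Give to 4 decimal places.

Var = αβ/[(α+β)²(α+β+1)] = (35.7×8.4)/(44.1²×45.1) = 299.88/87710.931 = 0.0034.

0.0034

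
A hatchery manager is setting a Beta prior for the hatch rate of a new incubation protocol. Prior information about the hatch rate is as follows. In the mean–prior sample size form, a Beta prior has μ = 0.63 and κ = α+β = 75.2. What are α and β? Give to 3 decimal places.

Split κ in proportion μ : (1−μ): α = 0.63·75.2 = 47.376, β = 75.2 − 47.376 = 27.824.

α = 47.376, β = 27.824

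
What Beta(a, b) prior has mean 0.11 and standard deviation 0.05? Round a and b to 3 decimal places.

σ² = 0.05² = 0.0025.
With s = a+b, Var = μ(1−μ)/(s+1), so s+1 = (0.11×0.89)/0.0025 = 39.1600 and s = 38.1600.
a = μs = 4.198, b = (1−μ)s = 33.962.

a = 4.198, b = 33.962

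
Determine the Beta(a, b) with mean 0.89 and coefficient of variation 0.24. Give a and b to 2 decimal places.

a = 1.02, b = 0.13

Var = (CV·μ)² = (0.24×0.89)² = 0.045625.
a+b = μ(1−μ)/Var − 1 = 0.0979/0.045625 − 1 = 1.1458.
Thus a = 0.89·1.1458 = 1.02 and b = 0.11·1.1458 = 0.13.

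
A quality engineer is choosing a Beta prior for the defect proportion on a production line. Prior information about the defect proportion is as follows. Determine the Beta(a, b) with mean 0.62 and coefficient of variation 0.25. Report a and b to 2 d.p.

Var = (CV·μ)² = (0.25×0.62)² = 0.024025.
a+b = μ(1−μ)/Var − 1 = 0.2356/0.024025 − 1 = 8.8065.
Thus a = 0.62·8.8065 = 5.46 and b = 0.38·8.8065 = 3.35.

a = 5.46, b = 3.35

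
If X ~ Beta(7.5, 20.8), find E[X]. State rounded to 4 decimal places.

0.2650

E[X] = α/(α+β) = 7.5/28.3 = 0.2650.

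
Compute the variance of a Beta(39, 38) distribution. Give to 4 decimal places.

α+β = 77 and αβ = 1482, so Var = αβ/[(α+β)²(α+β+1)] = 1482/462462 = 0.0032.

0.0032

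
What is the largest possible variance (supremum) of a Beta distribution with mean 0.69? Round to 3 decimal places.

0.214

For fixed mean μ the Beta variance is μ(1−μ)/(α+β+1), increasing as α+β decreases.
Its least upper bound (not attained) is μ(1−μ) = 0.69·0.31 = 0.214.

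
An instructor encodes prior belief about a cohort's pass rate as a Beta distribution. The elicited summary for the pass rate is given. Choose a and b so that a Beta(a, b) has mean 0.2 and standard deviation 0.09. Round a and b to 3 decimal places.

a = 3.751, b = 15.002

Variance = 0.09² = 0.0081. The moment-matching identity a+b = μ(1−μ)/Var − 1 gives
a+b = 0.16/0.0081 − 1 = 18.7531, so a = μ·18.7531 = 3.751 and b = (1−μ)·18.7531 = 15.002.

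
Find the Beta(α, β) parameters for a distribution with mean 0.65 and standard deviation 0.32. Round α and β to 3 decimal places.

First σ² = 0.1024. Setting α = μn, β = (1−μ)n with n = α+β,
μ(1−μ)/(n+1) = 0.1024 ⇒ n+1 = 0.2275/0.1024 = 2.2217 ⇒ n = 1.2217.
Hence α = 0.65×1.2217 = 0.794, β = 0.35×1.2217 = 0.428.

α = 0.794, β = 0.428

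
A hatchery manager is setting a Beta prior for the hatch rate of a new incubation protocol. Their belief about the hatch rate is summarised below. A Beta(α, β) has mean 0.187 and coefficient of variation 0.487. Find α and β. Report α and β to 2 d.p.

α = 3.24, β = 14.09

Var = (CV·μ)² = (0.487×0.187)² = 0.008294.
α+β = μ(1−μ)/Var − 1 = 0.152031/0.008294 − 1 = 17.3312.
Thus α = 0.187·17.3312 = 3.24 and β = 0.813·17.3312 = 14.09.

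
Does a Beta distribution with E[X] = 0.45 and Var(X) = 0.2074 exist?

Yes

The Beta variance bound is σ² < μ(1−μ).
Here μ(1−μ) = 0.45×0.55 = 0.2475, and 0.2074 < 0.2475.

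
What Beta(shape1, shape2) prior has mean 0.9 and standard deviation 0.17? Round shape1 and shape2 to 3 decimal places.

First σ² = 0.0289. Setting shape1 = μn, shape2 = (1−μ)n with n = shape1+shape2,
μ(1−μ)/(n+1) = 0.0289 ⇒ n+1 = 0.09/0.0289 = 3.1142 ⇒ n = 2.1142.
Hence shape1 = 0.9×2.1142 = 1.903, shape2 = 0.1×2.1142 = 0.211.

shape1 = 1.903, shape2 = 0.211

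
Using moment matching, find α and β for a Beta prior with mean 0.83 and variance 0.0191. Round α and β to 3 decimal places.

α = 5.302, β = 1.086

Write ν = α+β; then α = μν and Var = μ(1−μ)/(ν+1).
ν = μ(1−μ)/Var − 1 = 0.1411/0.0191 − 1 = 6.3874.
α = 0.83·6.3874 = 5.302, β = 0.17·6.3874 = 1.086.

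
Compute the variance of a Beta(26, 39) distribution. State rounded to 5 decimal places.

μ = 26/65 = 0.400000; Var = μ(1−μ)/(α+β+1) = 0.2400000/66 = 0.00364.

0.00364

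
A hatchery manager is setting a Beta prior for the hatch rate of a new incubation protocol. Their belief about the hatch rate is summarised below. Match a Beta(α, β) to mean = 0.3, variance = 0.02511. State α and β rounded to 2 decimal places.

By moment matching, α+β = μ(1−μ)/σ² − 1 = (0.3·0.7)/0.02511 − 1 = 8.3632 − 1 = 7.3632.
Since α/(α+β) = μ, α = 0.3·7.3632 = 2.21 and β = 0.7·7.3632 = 5.15.

α = 2.21, β = 5.15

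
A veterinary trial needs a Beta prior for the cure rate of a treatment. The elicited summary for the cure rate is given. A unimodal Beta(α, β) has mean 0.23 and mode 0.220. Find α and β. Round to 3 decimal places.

Let s = α+β. Mean gives α = μs = 0.23s; mode gives (α−1)/(s−2) = 0.220.
Substituting: 0.23s − 1 = 0.220(s−2) = 0.220s − 0.440, so 0.010s = 0.560 and s = 56.0000.
Then α = 0.23×56.0000 = 12.880 and β = s−α = 43.120.

α = 12.880, β = 43.120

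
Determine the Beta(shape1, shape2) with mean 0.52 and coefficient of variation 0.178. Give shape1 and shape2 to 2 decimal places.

Var = (CV·μ)² = (0.178×0.52)² = 0.008567.
shape1+shape2 = μ(1−μ)/Var − 1 = 0.2496/0.008567 − 1 = 28.1339.
Thus shape1 = 0.52·28.1339 = 14.63 and shape2 = 0.48·28.1339 = 13.50.

shape1 = 14.63, shape2 = 13.50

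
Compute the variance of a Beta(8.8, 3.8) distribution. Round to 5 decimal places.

0.01549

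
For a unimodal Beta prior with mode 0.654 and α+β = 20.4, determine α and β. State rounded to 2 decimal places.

Since the density peak of Beta(α,β) is at (α−1)/(α+β−2),
α = 1 + 0.654(20.4−2) = 13.03 and β = 20.4 − 13.03 = 7.37.

α = 13.03, β = 7.37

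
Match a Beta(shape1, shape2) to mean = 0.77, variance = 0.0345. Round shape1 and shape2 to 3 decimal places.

shape1 = 3.183, shape2 = 0.951

Let s = shape1+shape2. The Beta variance is μ(1−μ)/(s+1).
So s+1 = μ(1−μ)/σ² = (0.77×0.23)/0.0345 = 0.1771/0.0345 = 5.1333, giving s = 4.1333.
Then shape1 = μs = 0.77×4.1333 = 3.183 and shape2 = (1−μ)s = 0.23×4.1333 = 0.951.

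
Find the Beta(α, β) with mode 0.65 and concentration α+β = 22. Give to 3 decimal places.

α = 14.000, β = 8.000

For α,β>1 the mode is (α−1)/(α+β−2), so α = mode·(κ−2)+1 = 0.65×20+1 = 14.000.
And β = (1−mode)·(κ−2)+1 = 0.35×20+1 = 8.000.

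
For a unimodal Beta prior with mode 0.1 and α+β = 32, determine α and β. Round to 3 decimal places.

Since the density peak of Beta(α,β) is at (α−1)/(α+β−2),
α = 1 + 0.1(32−2) = 4.000 and β = 32 − 4.000 = 28.000.

α = 4.000, β = 28.000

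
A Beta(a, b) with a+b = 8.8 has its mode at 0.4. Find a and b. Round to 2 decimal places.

Mode = (a−1)/(κ−2) with κ = a+b, so a−1 = 0.4·6.8 = 2.72.
a = 3.72; b = κ − a = 5.08.

a = 3.72, b = 5.08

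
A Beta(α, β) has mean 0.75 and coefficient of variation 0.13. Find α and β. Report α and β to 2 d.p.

Var = (CV·μ)² = (0.13×0.75)² = 0.009506.
α+β = μ(1−μ)/Var − 1 = 0.1875/0.009506 − 1 = 18.7239.
Thus α = 0.75·18.7239 = 14.04 and β = 0.25·18.7239 = 4.68.

α = 14.04, β = 4.68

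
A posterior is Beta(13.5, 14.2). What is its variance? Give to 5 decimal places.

0.00871

α+β = 27.7 and αβ = 191.70, so Var = αβ/[(α+β)²(α+β+1)] = 191.70/22021.223 = 0.00871.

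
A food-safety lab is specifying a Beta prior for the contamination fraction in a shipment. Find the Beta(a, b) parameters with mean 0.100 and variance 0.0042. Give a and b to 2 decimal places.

a = 2.04, b = 18.39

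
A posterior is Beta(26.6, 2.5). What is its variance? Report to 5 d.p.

0.00261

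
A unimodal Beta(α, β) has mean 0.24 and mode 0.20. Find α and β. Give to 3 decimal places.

α = 3.600, β = 11.400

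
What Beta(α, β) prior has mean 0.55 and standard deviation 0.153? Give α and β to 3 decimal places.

First σ² = 0.023409. Setting α = μn, β = (1−μ)n with n = α+β,
μ(1−μ)/(n+1) = 0.023409 ⇒ n+1 = 0.2475/0.023409 = 10.5729 ⇒ n = 9.5729.
Hence α = 0.55×9.5729 = 5.265, β = 0.45×9.5729 = 4.308.

α = 5.265, β = 4.308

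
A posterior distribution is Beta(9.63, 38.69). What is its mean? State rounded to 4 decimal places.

0.1993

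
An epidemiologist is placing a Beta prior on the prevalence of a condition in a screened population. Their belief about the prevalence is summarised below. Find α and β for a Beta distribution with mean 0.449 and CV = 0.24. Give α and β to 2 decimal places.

Var = (CV·μ)² = (0.24×0.449)² = 0.011612.
α+β = μ(1−μ)/Var − 1 = 0.247399/0.011612 − 1 = 20.3051.
Thus α = 0.449·20.3051 = 9.12 and β = 0.551·20.3051 = 11.19.

α = 9.12, β = 11.19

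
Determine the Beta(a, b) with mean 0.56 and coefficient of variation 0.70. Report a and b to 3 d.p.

σ = CV·μ = 0.70×0.56 = 0.39200, so σ² = 0.153664.
s+1 = μ(1−μ)/σ² = 0.2464/0.153664 = 1.6035, so s = a+b = 0.6035.
a = μs = 0.338, b = (1−μ)s = 0.266.

a = 0.338, b = 0.266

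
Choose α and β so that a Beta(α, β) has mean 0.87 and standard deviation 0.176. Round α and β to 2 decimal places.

α = 2.31, β = 0.34

σ² = 0.176² = 0.030976.
With s = α+β, Var = μ(1−μ)/(s+1), so s+1 = (0.87×0.13)/0.030976 = 3.6512 and s = 2.6512.
α = μs = 2.31, β = (1−μ)s = 0.34.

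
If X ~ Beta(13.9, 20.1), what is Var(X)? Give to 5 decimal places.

α+β = 34.0 and αβ = 279.39, so Var = αβ/[(α+β)²(α+β+1)] = 279.39/40460.000 = 0.00691.

0.00691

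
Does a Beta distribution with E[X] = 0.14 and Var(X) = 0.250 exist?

No

The Beta variance bound is σ² < μ(1−μ).
Here μ(1−μ) = 0.14×0.86 = 0.1204, and 0.250 ≥ 0.1204.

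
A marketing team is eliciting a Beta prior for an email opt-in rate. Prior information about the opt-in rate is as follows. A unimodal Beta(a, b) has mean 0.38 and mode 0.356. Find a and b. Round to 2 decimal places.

Let s = a+b. Mean gives a = μs = 0.38s; mode gives (a−1)/(s−2) = 0.356.
Substituting: 0.38s − 1 = 0.356(s−2) = 0.356s − 0.712, so 0.024s = 0.288 and s = 12.0000.
Then a = 0.38×12.0000 = 4.56 and b = s−a = 7.44.

a = 4.56, b = 7.44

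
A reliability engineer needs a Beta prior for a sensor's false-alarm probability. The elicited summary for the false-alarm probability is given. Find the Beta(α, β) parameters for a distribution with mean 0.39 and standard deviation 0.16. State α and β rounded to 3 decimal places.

σ² = 0.16² = 0.0256.
With s = α+β, Var = μ(1−μ)/(s+1), so s+1 = (0.39×0.61)/0.0256 = 9.2930 and s = 8.2930.
α = μs = 3.234, β = (1−μ)s = 5.059.

α = 3.234, β = 5.059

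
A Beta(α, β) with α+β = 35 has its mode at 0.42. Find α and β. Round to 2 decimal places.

α = 14.86, β = 20.14

For α,β>1 the mode is (α−1)/(α+β−2), so α = mode·(κ−2)+1 = 0.42×33+1 = 14.86.
And β = (1−mode)·(κ−2)+1 = 0.58×33+1 = 20.14.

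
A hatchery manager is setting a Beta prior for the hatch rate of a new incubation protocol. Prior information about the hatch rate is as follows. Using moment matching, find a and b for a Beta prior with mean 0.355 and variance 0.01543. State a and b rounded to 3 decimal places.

a = 4.913, b = 8.927

Write ν = a+b; then a = μν and Var = μ(1−μ)/(ν+1).
ν = μ(1−μ)/Var − 1 = 0.228975/0.01543 − 1 = 13.8396.
a = 0.355·13.8396 = 4.913, b = 0.645·13.8396 = 8.927.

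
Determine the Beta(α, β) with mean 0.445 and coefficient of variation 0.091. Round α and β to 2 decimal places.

σ = CV·μ = 0.091×0.445 = 0.04049, so σ² = 0.001640.
s+1 = μ(1−μ)/σ² = 0.246975/0.001640 = 150.6087, so s = α+β = 149.6087.
α = μs = 66.58, β = (1−μ)s = 83.03.

α = 66.58, β = 83.03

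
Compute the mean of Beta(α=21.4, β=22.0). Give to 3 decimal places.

E[X] = α/(α+β) = 21.4/43.4 = 0.493.

0.493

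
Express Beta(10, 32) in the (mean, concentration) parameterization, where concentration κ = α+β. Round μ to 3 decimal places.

κ = α+β = 10+32 = 42; μ = α/κ = 10/42 = 0.238.

μ = 0.238, κ = 42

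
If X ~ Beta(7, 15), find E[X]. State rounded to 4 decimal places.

E[X] = α/(α+β) = 7/22 = 0.3182.

0.3182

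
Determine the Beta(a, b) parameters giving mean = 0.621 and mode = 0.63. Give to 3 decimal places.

a = 17.940, b = 10.949

Let s = a+b. Mean gives a = μs = 0.621s; mode gives (a−1)/(s−2) = 0.63.
Substituting: 0.621s − 1 = 0.63(s−2) = 0.63s − 1.26, so -0.009s = -0.26 and s = 28.8889.
Then a = 0.621×28.8889 = 17.940 and b = s−a = 10.949.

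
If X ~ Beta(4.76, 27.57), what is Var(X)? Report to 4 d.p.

0.0038

Var = αβ/[(α+β)²(α+β+1)] = (4.76×27.57)/(32.33²×33.33) = 131.2332/34837.479237 = 0.0038.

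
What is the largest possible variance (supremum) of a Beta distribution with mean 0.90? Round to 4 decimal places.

0.0900

For fixed mean μ the Beta variance is μ(1−μ)/(α+β+1), increasing as α+β decreases.
Its least upper bound (not attained) is μ(1−μ) = 0.90·0.10 = 0.0900.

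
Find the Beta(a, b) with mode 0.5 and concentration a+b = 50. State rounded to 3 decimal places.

a = 25.000, b = 25.000

Mode = (a−1)/(κ−2) with κ = a+b, so a−1 = 0.5·48 = 24.000.
a = 25.000; b = κ − a = 25.000.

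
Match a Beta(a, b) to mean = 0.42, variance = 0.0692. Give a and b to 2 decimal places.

Let s = a+b. The Beta variance is μ(1−μ)/(s+1).
So s+1 = μ(1−μ)/σ² = (0.42×0.58)/0.0692 = 0.2436/0.0692 = 3.5202, giving s = 2.5202.
Then a = μs = 0.42×2.5202 = 1.06 and b = (1−μ)s = 0.58×2.5202 = 1.46.

a = 1.06, b = 1.46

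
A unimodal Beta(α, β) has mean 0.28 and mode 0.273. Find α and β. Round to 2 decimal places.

α = 18.16, β = 46.70

Let s = α+β. Mean gives α = μs = 0.28s; mode gives (α−1)/(s−2) = 0.273.
Substituting: 0.28s − 1 = 0.273(s−2) = 0.273s − 0.546, so 0.007s = 0.454 and s = 64.8571.
Then α = 0.28×64.8571 = 18.16 and β = s−α = 46.70.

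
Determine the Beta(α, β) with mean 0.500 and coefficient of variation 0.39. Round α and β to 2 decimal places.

α = 2.79, β = 2.79

Var = (CV·μ)² = (0.39×0.500)² = 0.038025.
α+β = μ(1−μ)/Var − 1 = 0.250000/0.038025 − 1 = 5.5746.
Thus α = 0.500·5.5746 = 2.79 and β = 0.500·5.5746 = 2.79.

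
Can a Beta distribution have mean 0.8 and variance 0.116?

A Beta with mean μ has variance μ(1−μ)/(α+β+1) < μ(1−μ).
Here μ(1−μ) = 0.8×0.2 = 0.16, and 0.116 < 0.16.

Yes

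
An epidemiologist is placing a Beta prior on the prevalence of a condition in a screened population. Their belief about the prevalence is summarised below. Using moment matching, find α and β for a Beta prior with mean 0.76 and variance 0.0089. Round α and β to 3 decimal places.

Write ν = α+β; then α = μν and Var = μ(1−μ)/(ν+1).
ν = μ(1−μ)/Var − 1 = 0.1824/0.0089 − 1 = 19.4944.
α = 0.76·19.4944 = 14.816, β = 0.24·19.4944 = 4.679.

α = 14.816, β = 4.679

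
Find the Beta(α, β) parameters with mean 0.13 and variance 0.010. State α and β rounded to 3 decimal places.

By moment matching, α+β = μ(1−μ)/σ² − 1 = (0.13·0.87)/0.010 − 1 = 11.3100 − 1 = 10.3100.
Since α/(α+β) = μ, α = 0.13·10.3100 = 1.340 and β = 0.87·10.3100 = 8.970.

α = 1.340, β = 8.970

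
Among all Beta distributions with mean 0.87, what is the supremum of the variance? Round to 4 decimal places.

0.1131

For fixed mean μ the Beta variance is μ(1−μ)/(α+β+1), increasing as α+β decreases.
Its least upper bound (not attained) is μ(1−μ) = 0.87·0.13 = 0.1131.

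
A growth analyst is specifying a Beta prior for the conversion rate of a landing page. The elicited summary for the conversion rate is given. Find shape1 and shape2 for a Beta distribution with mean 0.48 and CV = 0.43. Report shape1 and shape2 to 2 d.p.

Var = (CV·μ)² = (0.43×0.48)² = 0.042601.
shape1+shape2 = μ(1−μ)/Var − 1 = 0.2496/0.042601 − 1 = 4.8590.
Thus shape1 = 0.48·4.8590 = 2.33 and shape2 = 0.52·4.8590 = 2.53.

shape1 = 2.33, shape2 = 2.53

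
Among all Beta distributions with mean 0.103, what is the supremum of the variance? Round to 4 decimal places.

Var = μ(1−μ)/(α+β+1), which approaches μ(1−μ) as α+β → 0.
So the supremum is μ(1−μ) = 0.103×0.897 = 0.0924.

0.0924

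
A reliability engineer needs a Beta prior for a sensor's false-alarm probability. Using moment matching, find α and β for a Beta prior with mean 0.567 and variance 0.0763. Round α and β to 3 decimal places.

α = 1.257, β = 0.960

Let s = α+β. The Beta variance is μ(1−μ)/(s+1).
So s+1 = μ(1−μ)/σ² = (0.567×0.433)/0.0763 = 0.245511/0.0763 = 3.2177, giving s = 2.2177.
Then α = μs = 0.567×2.2177 = 1.257 and β = (1−μ)s = 0.433×2.2177 = 0.960.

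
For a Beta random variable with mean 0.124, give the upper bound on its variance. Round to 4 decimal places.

0.1086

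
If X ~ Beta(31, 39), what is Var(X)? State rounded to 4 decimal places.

0.0035

α+β = 70 and αβ = 1209, so Var = αβ/[(α+β)²(α+β+1)] = 1209/347900 = 0.0035.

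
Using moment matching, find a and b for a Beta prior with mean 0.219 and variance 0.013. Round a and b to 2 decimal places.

By moment matching, a+b = μ(1−μ)/σ² − 1 = (0.219·0.781)/0.013 − 1 = 13.1568 − 1 = 12.1568.
Since a/(a+b) = μ, a = 0.219·12.1568 = 2.66 and b = 0.781·12.1568 = 9.49.

a = 2.66, b = 9.49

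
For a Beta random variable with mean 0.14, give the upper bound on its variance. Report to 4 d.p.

Var = μ(1−μ)/(α+β+1), which approaches μ(1−μ) as α+β → 0.
So the supremum is μ(1−μ) = 0.14×0.86 = 0.1204.

0.1204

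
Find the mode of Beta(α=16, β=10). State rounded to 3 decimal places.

0.625

With α,β > 1, mode = (α−1)/(α+β−2) = 15/24 = 0.625.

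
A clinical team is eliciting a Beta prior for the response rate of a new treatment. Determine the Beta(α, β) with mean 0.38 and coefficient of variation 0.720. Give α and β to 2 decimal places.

α = 0.82, β = 1.33

σ = CV·μ = 0.720×0.38 = 0.27360, so σ² = 0.074857.
s+1 = μ(1−μ)/σ² = 0.2356/0.074857 = 3.1473, so s = α+β = 2.1473.
α = μs = 0.82, β = (1−μ)s = 1.33.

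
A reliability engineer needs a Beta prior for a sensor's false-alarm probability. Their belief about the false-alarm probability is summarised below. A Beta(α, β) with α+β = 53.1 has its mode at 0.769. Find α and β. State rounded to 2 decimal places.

Mode = (α−1)/(κ−2) with κ = α+β, so α−1 = 0.769·51.1 = 39.30.
α = 40.30; β = κ − α = 12.80.

α = 40.30, β = 12.80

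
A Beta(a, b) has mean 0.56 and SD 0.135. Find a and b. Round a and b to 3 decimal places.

First σ² = 0.018225. Setting a = μn, b = (1−μ)n with n = a+b,
μ(1−μ)/(n+1) = 0.018225 ⇒ n+1 = 0.2464/0.018225 = 13.5199 ⇒ n = 12.5199.
Hence a = 0.56×12.5199 = 7.011, b = 0.44×12.5199 = 5.509.

a = 7.011, b = 5.509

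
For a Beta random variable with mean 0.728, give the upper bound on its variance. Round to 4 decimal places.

0.1980

Var = μ(1−μ)/(α+β+1), which approaches μ(1−μ) as α+β → 0.
So the supremum is μ(1−μ) = 0.728×0.272 = 0.1980.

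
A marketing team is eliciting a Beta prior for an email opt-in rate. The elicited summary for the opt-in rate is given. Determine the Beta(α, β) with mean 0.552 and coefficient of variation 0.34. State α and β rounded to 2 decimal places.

Var = (CV·μ)² = (0.34×0.552)² = 0.035224.
α+β = μ(1−μ)/Var − 1 = 0.247296/0.035224 − 1 = 6.0207.
Thus α = 0.552·6.0207 = 3.32 and β = 0.448·6.0207 = 2.70.

α = 3.32, β = 2.70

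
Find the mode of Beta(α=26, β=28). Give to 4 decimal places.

0.4808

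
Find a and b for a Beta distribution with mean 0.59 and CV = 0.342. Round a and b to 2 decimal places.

σ = CV·μ = 0.342×0.59 = 0.20178, so σ² = 0.040715.
s+1 = μ(1−μ)/σ² = 0.2419/0.040715 = 5.9413, so s = a+b = 4.9413.
a = μs = 2.92, b = (1−μ)s = 2.03.

a = 2.92, b = 2.03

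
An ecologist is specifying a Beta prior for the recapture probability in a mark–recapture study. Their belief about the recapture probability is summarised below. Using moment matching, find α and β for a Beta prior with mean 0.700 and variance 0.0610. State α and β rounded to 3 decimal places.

α = 1.710, β = 0.733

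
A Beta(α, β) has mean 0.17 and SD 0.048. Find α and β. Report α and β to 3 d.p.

σ² = 0.048² = 0.002304.
With s = α+β, Var = μ(1−μ)/(s+1), so s+1 = (0.17×0.83)/0.002304 = 61.2413 and s = 60.2413.
α = μs = 10.241, β = (1−μ)s = 50.000.

α = 10.241, β = 50.000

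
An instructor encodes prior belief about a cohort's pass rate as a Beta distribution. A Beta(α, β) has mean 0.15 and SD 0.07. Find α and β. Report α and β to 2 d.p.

α = 3.75, β = 21.27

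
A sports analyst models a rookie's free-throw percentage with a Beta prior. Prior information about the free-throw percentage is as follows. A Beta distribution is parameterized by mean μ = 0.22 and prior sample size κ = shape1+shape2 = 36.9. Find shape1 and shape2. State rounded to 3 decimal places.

shape1 = 8.118, shape2 = 28.782

shape1 = μκ = 0.22×36.9 = 8.118 and shape2 = (1−μ)κ = 0.78×36.9 = 28.782.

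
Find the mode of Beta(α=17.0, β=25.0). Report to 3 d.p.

The density x^(α−1)(1−x)^(β−1) is maximised at (α−1)/(α+β−2) = 16.0/40.0 = 0.400.

0.400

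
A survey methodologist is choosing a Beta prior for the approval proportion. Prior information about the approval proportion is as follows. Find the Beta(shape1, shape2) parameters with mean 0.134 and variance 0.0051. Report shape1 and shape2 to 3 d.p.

shape1 = 2.915, shape2 = 18.839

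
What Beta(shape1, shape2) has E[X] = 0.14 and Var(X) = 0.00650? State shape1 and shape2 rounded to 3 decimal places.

Let s = shape1+shape2. The Beta variance is μ(1−μ)/(s+1).
So s+1 = μ(1−μ)/σ² = (0.14×0.86)/0.00650 = 0.1204/0.00650 = 18.5231, giving s = 17.5231.
Then shape1 = μs = 0.14×17.5231 = 2.453 and shape2 = (1−μ)s = 0.86×17.5231 = 15.070.

shape1 = 2.453, shape2 = 15.070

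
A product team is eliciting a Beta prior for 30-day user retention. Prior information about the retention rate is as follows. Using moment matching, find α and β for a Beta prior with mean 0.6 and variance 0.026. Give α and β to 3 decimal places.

α = 4.938, β = 3.292

Let s = α+β. The Beta variance is μ(1−μ)/(s+1).
So s+1 = μ(1−μ)/σ² = (0.6×0.4)/0.026 = 0.24/0.026 = 9.2308, giving s = 8.2308.
Then α = μs = 0.6×8.2308 = 4.938 and β = (1−μ)s = 0.4×8.2308 = 3.292.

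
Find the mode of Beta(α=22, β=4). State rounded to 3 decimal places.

0.875

With α,β > 1, mode = (α−1)/(α+β−2) = 21/24 = 0.875.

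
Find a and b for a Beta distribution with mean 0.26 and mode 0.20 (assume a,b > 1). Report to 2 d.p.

With s = a+b: μ = a/s and mode = (a−1)/(s−2). Eliminating a = μs,
μs − 1 = m(s−2) ⇒ s(μ−m) = 1−2m ⇒ s = 0.60/0.06 = 10.0000.
So a = μs = 2.60, b = (1−μ)s = 7.40.

a = 2.60, b = 7.40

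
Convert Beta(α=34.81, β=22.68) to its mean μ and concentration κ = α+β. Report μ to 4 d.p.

μ = 0.6055, κ = 57.49

κ = α+β = 34.81+22.68 = 57.49; μ = α/κ = 34.81/57.49 = 0.6055.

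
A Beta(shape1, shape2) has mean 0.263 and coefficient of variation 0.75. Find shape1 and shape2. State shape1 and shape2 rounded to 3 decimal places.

Var = (CV·μ)² = (0.75×0.263)² = 0.038908.
shape1+shape2 = μ(1−μ)/Var − 1 = 0.193831/0.038908 − 1 = 3.9818.
Thus shape1 = 0.263·3.9818 = 1.047 and shape2 = 0.737·3.9818 = 2.935.

shape1 = 1.047, shape2 = 2.935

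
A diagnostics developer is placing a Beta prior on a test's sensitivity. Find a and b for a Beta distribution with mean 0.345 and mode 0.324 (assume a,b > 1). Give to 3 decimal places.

a = 5.783, b = 10.979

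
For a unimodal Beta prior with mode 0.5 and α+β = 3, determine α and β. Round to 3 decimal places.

Since the density peak of Beta(α,β) is at (α−1)/(α+β−2),
α = 1 + 0.5(3−2) = 1.500 and β = 3 − 1.500 = 1.500.

α = 1.500, β = 1.500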